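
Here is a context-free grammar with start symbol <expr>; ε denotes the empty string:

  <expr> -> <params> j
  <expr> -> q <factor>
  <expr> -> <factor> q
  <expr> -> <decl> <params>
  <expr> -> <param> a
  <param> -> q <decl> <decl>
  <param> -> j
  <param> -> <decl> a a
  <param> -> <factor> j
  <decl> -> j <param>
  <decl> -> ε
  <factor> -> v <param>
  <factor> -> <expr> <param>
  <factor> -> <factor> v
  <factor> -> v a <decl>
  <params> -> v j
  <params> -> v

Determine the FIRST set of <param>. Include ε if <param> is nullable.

{ a, j, q, v }

<param> -> q <decl> <decl> contributes {q}.
<param> -> j contributes {j}.
From <param> -> <decl> a a: <decl> nullable, take FIRST(<decl>) ∪ {a} = { a, j }.
From <param> -> <factor> j: add FIRST(<factor>) = { a, j, q, v }.
Union: FIRST(<param>) = { a, j, q, v }.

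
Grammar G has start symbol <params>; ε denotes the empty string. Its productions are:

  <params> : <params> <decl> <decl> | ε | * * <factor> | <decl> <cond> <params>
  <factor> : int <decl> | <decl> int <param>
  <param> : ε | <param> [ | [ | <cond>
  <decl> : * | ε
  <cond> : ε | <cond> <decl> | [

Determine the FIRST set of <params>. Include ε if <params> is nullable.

{ *, [, ε }

From <params> : <params> <decl> <decl>: <params>, <decl>, <decl> nullable, take FIRST(<params>) ∪ FIRST(<decl>) ∪ FIRST(<decl>) = { *, [ }; also ε since the whole RHS is nullable.
<params> : ε contributes ε.
<params> : * * <factor> contributes {*}.
From <params> : <decl> <cond> <params>: <decl>, <cond>, <params> nullable, take FIRST(<decl>) ∪ FIRST(<cond>) ∪ FIRST(<params>) = { *, [ }; also ε since the whole RHS is nullable.
Union: FIRST(<params>) = { *, [, ε }.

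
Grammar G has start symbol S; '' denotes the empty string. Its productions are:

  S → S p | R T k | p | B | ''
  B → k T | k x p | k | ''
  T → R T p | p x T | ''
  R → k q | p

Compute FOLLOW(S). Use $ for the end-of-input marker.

S is the start symbol, so $ ∈ FOLLOW(S).
In S → S p: add FIRST(p) = { p }.
Union: FOLLOW(S) = { $, p }.

{ $, p }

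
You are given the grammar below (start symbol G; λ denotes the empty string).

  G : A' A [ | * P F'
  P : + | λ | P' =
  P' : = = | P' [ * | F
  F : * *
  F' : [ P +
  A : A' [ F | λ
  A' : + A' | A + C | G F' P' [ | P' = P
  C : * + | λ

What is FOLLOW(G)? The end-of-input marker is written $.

G is the start symbol, so $ ∈ FOLLOW(G).
In A' : G F' P' [: add FIRST(F' P' [) = { [ }.
Union: FOLLOW(G) = { $, [ }.

{ $, [ }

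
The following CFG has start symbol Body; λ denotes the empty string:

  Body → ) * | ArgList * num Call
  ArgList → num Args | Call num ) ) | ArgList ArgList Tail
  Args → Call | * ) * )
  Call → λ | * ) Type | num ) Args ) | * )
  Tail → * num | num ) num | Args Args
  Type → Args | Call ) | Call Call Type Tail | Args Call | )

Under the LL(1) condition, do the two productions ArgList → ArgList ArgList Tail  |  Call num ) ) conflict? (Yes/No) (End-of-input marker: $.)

FIRST(ArgList ArgList Tail) = { *, num } and FIRST(Call num ) )) = { *, num }.
Both contain *, so the two alternatives are not disjoint — LL(1) conflict.

Yes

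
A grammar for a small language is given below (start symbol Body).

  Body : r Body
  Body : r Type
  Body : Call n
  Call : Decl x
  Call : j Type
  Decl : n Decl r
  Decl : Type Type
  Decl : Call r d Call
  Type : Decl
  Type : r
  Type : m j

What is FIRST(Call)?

From Call : Decl x: add FIRST(Decl) = { j, m, n, r }.
Call : j Type contributes {j}.
Union: FIRST(Call) = { j, m, n, r }.

{ j, m, n, r }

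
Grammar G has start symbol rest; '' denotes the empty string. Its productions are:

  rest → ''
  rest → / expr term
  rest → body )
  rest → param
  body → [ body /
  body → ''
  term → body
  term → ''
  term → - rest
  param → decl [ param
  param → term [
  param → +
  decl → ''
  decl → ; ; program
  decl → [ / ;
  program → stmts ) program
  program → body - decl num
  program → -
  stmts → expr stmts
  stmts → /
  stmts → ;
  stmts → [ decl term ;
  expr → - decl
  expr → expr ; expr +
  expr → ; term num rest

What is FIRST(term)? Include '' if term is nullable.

{ -, [, '' }

From term → body: add FIRST(body) = { [, '' } (including '' since body is nullable).
term → '' contributes ''.
term → - rest contributes {-}.
Union: FIRST(term) = { -, [, '' }.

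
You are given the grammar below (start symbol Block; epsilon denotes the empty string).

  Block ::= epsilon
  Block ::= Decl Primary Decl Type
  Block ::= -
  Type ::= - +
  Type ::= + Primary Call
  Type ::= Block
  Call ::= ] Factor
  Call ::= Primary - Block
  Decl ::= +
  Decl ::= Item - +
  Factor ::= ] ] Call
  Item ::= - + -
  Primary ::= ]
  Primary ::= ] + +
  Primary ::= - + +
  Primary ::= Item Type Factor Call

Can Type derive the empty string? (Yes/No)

Type ::= Block and each of Block is nullable, so Type ⇒* epsilon.

Yes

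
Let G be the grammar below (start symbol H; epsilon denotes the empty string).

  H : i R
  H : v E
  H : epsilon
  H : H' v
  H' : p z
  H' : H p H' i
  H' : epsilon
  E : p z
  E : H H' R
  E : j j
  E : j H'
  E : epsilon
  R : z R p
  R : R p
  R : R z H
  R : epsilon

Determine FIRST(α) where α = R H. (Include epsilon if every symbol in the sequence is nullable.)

Add FIRST(R)\{epsilon} = { p, z }; R is nullable, continue.
Add FIRST(H)\{epsilon} = { i, p, v }; H is nullable, continue.
Every symbol is nullable, so include epsilon.

{ i, p, v, z, epsilon }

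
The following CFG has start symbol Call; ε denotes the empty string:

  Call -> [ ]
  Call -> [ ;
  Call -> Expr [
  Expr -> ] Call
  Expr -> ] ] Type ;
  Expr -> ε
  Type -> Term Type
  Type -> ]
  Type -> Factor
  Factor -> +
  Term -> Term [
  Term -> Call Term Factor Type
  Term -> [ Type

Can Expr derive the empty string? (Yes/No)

Yes

Expr has an ε-production, so Expr ⇒ ε.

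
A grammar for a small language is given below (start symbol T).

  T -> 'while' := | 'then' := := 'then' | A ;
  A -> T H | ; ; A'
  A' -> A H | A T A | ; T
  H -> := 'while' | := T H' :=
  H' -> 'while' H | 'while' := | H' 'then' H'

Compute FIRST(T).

T -> 'while' := contributes {'while'}.
T -> 'then' := := 'then' contributes {'then'}.
From T -> A ;: add FIRST(A) = { 'then', 'while', ; }.
Union: FIRST(T) = { 'then', 'while', ; }.

{ 'then', 'while', ; }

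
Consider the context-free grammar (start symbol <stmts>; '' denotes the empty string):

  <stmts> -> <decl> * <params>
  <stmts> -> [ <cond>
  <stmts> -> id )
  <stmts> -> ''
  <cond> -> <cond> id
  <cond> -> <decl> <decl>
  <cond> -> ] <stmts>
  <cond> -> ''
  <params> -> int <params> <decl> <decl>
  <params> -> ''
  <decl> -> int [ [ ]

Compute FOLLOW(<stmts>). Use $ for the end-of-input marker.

<stmts> is the start symbol, so $ ∈ FOLLOW(<stmts>).
In <cond> -> ] <stmts>: <stmts> is at the end, add FOLLOW(<cond>) = { $, id }.
Union: FOLLOW(<stmts>) = { $, id }.

{ $, id }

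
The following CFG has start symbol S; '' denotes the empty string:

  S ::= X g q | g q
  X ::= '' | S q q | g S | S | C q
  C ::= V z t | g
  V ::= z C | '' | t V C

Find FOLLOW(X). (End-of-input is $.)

In S ::= X g q: add FIRST(g q) = { g }.
Union: FOLLOW(X) = { g }.

{ g }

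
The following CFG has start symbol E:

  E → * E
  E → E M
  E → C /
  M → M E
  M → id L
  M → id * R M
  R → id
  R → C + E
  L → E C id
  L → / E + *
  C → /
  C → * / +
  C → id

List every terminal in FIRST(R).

{ *, /, id }

R → id contributes {id}.
From R → C + E: add FIRST(C) = { *, /, id }.
Union: FIRST(R) = { *, /, id }.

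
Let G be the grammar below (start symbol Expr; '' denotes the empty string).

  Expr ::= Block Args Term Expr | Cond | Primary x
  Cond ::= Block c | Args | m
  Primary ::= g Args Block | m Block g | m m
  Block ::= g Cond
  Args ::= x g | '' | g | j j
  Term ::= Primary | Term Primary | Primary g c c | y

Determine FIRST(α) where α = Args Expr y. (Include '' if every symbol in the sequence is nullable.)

{ g, j, m, x, y }

Add FIRST(Args)\{''} = { g, j, x }; Args is nullable, continue.
Add FIRST(Expr)\{''} = { g, j, m, x }; Expr is nullable, continue.
y is a terminal; add {y} and stop.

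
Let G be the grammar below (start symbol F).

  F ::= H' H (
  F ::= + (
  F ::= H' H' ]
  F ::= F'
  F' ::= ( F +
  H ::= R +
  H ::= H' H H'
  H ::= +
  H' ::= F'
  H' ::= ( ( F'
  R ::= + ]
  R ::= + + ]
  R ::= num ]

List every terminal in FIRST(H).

From H ::= R +: add FIRST(R) = { +, num }.
From H ::= H' H H': add FIRST(H') = { ( }.
H ::= + contributes {+}.
Union: FIRST(H) = { (, +, num }.

{ (, +, num }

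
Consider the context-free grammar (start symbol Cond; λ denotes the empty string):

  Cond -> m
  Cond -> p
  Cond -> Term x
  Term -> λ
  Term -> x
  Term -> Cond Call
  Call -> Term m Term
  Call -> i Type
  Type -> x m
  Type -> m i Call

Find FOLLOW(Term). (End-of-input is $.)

In Cond -> Term x: add FIRST(x) = { x }.
In Call -> Term m Term: add FIRST(m Term) = { m }.
In Call -> Term m Term: Term is at the end, add FOLLOW(Call) = { m, x }.
Union: FOLLOW(Term) = { m, x }.

{ m, x }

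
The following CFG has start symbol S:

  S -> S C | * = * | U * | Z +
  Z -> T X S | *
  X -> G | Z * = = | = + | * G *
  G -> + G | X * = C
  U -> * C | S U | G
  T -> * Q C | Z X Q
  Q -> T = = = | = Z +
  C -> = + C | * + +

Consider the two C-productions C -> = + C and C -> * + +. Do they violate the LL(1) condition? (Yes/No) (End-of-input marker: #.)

FIRST(= + C) = { = } and FIRST(* + +) = { * }.
The FIRST sets are disjoint and neither alternative is nullable — no conflict.

No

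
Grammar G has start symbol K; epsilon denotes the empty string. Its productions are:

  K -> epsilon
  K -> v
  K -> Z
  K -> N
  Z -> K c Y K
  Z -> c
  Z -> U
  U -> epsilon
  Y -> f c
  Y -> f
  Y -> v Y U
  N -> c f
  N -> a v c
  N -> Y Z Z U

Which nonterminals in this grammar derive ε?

Directly nullable (have an epsilon-production): K, U.
Z -> U with every symbol nullable, so Z is nullable.
No other nonterminal has a production whose RHS symbols are all nullable.

{ K, U, Z }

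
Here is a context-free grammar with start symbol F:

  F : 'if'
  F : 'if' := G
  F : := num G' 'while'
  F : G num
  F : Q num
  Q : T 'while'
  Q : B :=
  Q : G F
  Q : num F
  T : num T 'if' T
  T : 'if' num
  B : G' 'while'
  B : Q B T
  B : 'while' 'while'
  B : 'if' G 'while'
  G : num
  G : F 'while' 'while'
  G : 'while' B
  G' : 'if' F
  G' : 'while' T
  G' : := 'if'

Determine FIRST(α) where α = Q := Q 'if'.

Add FIRST(Q) = { 'if', 'while', :=, num }; Q is not nullable, stop.

{ 'if', 'while', :=, num }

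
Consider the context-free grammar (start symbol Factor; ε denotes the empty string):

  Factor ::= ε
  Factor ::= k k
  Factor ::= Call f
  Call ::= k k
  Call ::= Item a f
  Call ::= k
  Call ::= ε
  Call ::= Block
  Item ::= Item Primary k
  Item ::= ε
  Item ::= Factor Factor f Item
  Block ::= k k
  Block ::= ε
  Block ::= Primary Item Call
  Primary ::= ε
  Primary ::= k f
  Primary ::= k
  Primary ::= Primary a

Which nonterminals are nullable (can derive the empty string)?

{ Block, Call, Factor, Item, Primary }

Directly nullable (have an ε-production): Factor, Call, Item, Block, Primary.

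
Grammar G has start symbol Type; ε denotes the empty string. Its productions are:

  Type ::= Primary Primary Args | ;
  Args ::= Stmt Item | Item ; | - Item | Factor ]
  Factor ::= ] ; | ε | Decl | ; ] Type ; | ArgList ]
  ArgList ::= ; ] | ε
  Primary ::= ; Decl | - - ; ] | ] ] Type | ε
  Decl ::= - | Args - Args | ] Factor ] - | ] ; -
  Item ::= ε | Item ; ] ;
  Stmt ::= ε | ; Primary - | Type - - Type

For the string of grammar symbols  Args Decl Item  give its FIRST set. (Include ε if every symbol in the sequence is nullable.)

Add FIRST(Args)\{ε} = { -, ;, ] }; Args is nullable, continue.
Add FIRST(Decl) = { -, ;, ] }; Decl is not nullable, stop.

{ -, ;, ] }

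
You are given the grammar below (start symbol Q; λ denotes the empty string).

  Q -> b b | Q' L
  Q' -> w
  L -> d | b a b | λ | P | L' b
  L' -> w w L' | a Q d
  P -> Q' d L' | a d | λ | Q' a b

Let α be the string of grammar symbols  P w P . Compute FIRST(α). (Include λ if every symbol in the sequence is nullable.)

Add FIRST(P)\{λ} = { a, w }; P is nullable, continue.
w is a terminal; add {w} and stop.

{ a, w }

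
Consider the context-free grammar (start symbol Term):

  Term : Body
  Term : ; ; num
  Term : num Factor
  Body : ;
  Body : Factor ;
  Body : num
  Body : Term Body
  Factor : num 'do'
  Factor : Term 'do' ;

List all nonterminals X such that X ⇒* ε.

{ } (none)

No nonterminal has an empty production or an RHS whose symbols are all nullable.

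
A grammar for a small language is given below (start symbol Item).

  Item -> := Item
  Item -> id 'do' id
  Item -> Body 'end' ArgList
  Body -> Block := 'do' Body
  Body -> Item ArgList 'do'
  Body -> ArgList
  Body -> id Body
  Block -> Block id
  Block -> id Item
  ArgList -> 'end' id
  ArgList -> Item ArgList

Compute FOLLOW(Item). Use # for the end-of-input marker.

Item is the start symbol, so # ∈ FOLLOW(Item).
In Item -> := Item: Item is at the end, add FOLLOW(Item) = { #, 'end', :=, id }.
In Body -> Item ArgList 'do': add FIRST(ArgList 'do') = { 'end', :=, id }.
In Block -> id Item: Item is at the end, add FOLLOW(Block) = { :=, id }.
In ArgList -> Item ArgList: add FIRST(ArgList) = { 'end', :=, id }.
Union: FOLLOW(Item) = { #, 'end', :=, id }.

{ #, 'end', :=, id }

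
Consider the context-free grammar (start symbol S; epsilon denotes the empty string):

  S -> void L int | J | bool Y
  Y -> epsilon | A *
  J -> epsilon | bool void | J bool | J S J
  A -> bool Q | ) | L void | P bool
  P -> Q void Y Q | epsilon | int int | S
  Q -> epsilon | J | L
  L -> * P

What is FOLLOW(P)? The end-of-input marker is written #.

In A -> P bool: add FIRST(bool) = { bool }.
In L -> * P: P is at the end, add FOLLOW(L) = { *, bool, int, void }.
Union: FOLLOW(P) = { *, bool, int, void }.

{ *, bool, int, void }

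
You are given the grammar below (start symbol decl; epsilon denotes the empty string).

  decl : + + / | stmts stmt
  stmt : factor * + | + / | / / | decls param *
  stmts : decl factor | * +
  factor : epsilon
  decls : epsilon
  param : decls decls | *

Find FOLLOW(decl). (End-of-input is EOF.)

decl is the start symbol, so EOF ∈ FOLLOW(decl).
In stmts : decl factor: add FIRST(factor)\{epsilon} = {  }.
  Since factor is nullable, also add FOLLOW(stmts) = { *, +, / }.
Union: FOLLOW(decl) = { EOF, *, +, / }.

{ EOF, *, +, / }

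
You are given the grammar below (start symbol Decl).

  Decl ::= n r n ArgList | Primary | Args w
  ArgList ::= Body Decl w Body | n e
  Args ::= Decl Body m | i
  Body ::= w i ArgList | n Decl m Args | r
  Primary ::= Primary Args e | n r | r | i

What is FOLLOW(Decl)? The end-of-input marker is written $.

Decl is the start symbol, so $ ∈ FOLLOW(Decl).
In ArgList ::= Body Decl w Body: add FIRST(w Body) = { w }.
In Args ::= Decl Body m: add FIRST(Body m) = { n, r, w }.
In Body ::= n Decl m Args: add FIRST(m Args) = { m }.
Union: FOLLOW(Decl) = { $, m, n, r, w }.

{ $, m, n, r, w }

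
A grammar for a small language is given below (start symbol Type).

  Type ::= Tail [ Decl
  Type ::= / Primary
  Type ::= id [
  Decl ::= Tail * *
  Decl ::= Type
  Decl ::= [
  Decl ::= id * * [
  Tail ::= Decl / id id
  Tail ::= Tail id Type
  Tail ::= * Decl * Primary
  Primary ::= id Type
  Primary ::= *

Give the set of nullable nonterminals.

No nonterminal has an empty production or an RHS whose symbols are all nullable.

{ } (none)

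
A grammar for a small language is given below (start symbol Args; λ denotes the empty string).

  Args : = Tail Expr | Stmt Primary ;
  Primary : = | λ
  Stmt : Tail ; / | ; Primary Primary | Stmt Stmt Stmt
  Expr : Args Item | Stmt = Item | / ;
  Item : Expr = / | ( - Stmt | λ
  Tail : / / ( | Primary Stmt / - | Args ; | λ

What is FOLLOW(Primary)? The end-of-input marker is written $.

In Args : Stmt Primary ;: add FIRST(;) = { ; }.
In Stmt : ; Primary Primary: add FIRST(Primary)\{λ} = { = }.
  Since Primary is nullable, also add FOLLOW(Stmt) = { $, (, /, ;, = }.
In Stmt : ; Primary Primary: Primary is at the end, add FOLLOW(Stmt) = { $, (, /, ;, = }.
In Tail : Primary Stmt / -: add FIRST(Stmt / -) = { /, ;, = }.
Union: FOLLOW(Primary) = { $, (, /, ;, = }.

{ $, (, /, ;, = }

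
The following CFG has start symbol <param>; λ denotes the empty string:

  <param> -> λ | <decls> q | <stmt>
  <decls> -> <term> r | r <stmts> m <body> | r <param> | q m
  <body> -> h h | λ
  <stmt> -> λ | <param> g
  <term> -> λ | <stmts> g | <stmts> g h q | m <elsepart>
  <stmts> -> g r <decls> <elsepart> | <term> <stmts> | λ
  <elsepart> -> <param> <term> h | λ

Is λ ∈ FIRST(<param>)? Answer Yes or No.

Yes

<param> has an λ-production, so <param> ⇒ λ.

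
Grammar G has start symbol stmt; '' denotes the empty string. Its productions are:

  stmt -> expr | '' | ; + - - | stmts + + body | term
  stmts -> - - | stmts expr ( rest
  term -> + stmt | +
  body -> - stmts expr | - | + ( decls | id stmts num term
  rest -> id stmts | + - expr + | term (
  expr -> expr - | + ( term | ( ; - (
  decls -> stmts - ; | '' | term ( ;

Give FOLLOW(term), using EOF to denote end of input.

{ EOF, (, +, - }

In stmt -> term: term is at the end, add FOLLOW(stmt) = { EOF, (, +, - }.
In body -> id stmts num term: term is at the end, add FOLLOW(body) = { EOF, (, +, - }.
In rest -> term (: add FIRST(() = { ( }.
In expr -> + ( term: term is at the end, add FOLLOW(expr) = { EOF, (, +, - }.
In decls -> term ( ;: add FIRST(( ;) = { ( }.
Union: FOLLOW(term) = { EOF, (, +, - }.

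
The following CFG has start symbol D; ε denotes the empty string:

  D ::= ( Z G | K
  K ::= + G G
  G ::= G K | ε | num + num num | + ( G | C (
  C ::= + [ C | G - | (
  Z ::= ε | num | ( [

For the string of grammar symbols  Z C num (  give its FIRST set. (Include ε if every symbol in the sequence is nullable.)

{ (, +, -, num }

Add FIRST(Z)\{ε} = { (, num }; Z is nullable, continue.
Add FIRST(C) = { (, +, -, num }; C is not nullable, stop.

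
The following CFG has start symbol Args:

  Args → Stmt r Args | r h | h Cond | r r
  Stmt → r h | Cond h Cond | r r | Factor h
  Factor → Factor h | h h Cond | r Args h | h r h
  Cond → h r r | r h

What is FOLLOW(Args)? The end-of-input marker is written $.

{ $, h }

Args is the start symbol, so $ ∈ FOLLOW(Args).
In Args → Stmt r Args: Args is at the end, add FOLLOW(Args) = { $, h }.
In Factor → r Args h: add FIRST(h) = { h }.
Union: FOLLOW(Args) = { $, h }.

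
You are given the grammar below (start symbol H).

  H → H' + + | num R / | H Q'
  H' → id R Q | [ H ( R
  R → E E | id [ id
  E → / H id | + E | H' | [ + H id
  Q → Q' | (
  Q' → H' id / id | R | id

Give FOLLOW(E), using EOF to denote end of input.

In R → E E: add FIRST(E) = { +, /, [, id }.
In R → E E: E is at the end, add FOLLOW(R) = { EOF, (, +, /, [, id }.
In E → + E: E is at the end, add FOLLOW(E) = { EOF, (, +, /, [, id }.
Union: FOLLOW(E) = { EOF, (, +, /, [, id }.

{ EOF, (, +, /, [, id }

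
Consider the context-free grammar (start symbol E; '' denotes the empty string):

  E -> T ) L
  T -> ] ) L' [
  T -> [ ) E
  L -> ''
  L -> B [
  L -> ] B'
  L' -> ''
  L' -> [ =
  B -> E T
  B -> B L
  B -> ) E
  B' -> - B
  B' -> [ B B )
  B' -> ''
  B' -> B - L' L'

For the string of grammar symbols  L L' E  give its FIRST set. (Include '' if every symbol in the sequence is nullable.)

{ ), [, ] }

Add FIRST(L)\{''} = { ), [, ] }; L is nullable, continue.
Add FIRST(L')\{''} = { [ }; L' is nullable, continue.
Add FIRST(E) = { [, ] }; E is not nullable, stop.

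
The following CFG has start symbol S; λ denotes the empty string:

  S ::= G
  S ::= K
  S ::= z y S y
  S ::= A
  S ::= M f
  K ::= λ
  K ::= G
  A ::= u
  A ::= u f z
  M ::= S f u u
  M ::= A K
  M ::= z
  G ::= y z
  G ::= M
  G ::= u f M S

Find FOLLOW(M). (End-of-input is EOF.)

{ EOF, f, u, y, z }

In S ::= M f: add FIRST(f) = { f }.
In G ::= M: M is at the end, add FOLLOW(G) = { EOF, f, u, y, z }.
In G ::= u f M S: add FIRST(S)\{λ} = { f, u, y, z }.
  Since S is nullable, also add FOLLOW(G) = { EOF, f, u, y, z }.
Union: FOLLOW(M) = { EOF, f, u, y, z }.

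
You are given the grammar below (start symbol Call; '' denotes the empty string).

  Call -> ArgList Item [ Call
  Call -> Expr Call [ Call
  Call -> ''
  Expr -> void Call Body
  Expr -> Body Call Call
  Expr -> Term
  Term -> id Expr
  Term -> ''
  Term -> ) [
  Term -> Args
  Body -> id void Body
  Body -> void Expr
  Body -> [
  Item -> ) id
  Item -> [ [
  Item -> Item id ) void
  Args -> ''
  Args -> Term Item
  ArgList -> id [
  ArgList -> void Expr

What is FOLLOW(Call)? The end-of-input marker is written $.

{ $, ), [, id, void }

Call is the start symbol, so $ ∈ FOLLOW(Call).
In Call -> ArgList Item [ Call: Call is at the end, add FOLLOW(Call) = { $, ), [, id, void }.
In Call -> Expr Call [ Call: add FIRST([ Call) = { [ }.
In Call -> Expr Call [ Call: Call is at the end, add FOLLOW(Call) = { $, ), [, id, void }.
In Expr -> void Call Body: add FIRST(Body) = { [, id, void }.
In Expr -> Body Call Call: add FIRST(Call)\{''} = { ), [, id, void }.
  Since Call is nullable, also add FOLLOW(Expr) = { ), [, id, void }.
In Expr -> Body Call Call: Call is at the end, add FOLLOW(Expr) = { ), [, id, void }.
Union: FOLLOW(Call) = { $, ), [, id, void }.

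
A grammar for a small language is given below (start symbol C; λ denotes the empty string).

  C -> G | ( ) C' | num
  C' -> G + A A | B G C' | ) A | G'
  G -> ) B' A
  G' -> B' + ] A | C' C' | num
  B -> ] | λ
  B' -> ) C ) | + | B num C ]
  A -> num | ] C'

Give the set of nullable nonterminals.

{ B }

Directly nullable (have an λ-production): B.
No other nonterminal has a production whose RHS symbols are all nullable.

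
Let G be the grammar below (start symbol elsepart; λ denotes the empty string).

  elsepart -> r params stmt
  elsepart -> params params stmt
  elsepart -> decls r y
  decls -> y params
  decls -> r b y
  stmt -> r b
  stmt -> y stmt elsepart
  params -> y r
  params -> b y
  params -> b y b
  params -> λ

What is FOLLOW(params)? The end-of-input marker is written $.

In elsepart -> r params stmt: add FIRST(stmt) = { r, y }.
In elsepart -> params params stmt: add FIRST(params stmt) = { b, r, y }.
In elsepart -> params params stmt: add FIRST(stmt) = { r, y }.
In decls -> y params: params is at the end, add FOLLOW(decls) = { r }.
Union: FOLLOW(params) = { b, r, y }.

{ b, r, y }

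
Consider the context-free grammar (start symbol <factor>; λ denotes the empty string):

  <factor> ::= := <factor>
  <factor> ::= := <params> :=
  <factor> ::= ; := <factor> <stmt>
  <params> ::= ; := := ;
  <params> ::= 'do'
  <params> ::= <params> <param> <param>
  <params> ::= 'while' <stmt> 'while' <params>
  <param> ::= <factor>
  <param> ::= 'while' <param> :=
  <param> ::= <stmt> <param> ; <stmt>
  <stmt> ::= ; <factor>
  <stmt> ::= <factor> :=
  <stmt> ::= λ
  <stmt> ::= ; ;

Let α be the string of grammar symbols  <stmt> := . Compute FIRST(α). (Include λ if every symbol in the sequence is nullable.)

{ :=, ; }

Add FIRST(<stmt>)\{λ} = { :=, ; }; <stmt> is nullable, continue.
:= is a terminal; add {:=} and stop.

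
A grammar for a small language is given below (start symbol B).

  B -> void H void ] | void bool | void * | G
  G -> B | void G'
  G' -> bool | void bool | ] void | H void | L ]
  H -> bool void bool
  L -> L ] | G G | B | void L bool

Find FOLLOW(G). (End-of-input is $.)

In B -> G: G is at the end, add FOLLOW(B) = { $, ], bool, void }.
In L -> G G: add FIRST(G) = { void }.
In L -> G G: G is at the end, add FOLLOW(L) = { ], bool }.
Union: FOLLOW(G) = { $, ], bool, void }.

{ $, ], bool, void }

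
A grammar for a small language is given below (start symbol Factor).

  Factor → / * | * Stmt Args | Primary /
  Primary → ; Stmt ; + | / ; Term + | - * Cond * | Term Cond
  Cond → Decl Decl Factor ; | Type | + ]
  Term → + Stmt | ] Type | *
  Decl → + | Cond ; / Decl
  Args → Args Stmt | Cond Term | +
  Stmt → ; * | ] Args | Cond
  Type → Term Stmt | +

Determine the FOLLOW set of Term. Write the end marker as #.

{ #, *, +, /, ;, ] }

In Primary → / ; Term +: add FIRST(+) = { + }.
In Primary → Term Cond: add FIRST(Cond) = { *, +, ] }.
In Args → Cond Term: Term is at the end, add FOLLOW(Args) = { #, *, +, /, ;, ] }.
In Type → Term Stmt: add FIRST(Stmt) = { *, +, ;, ] }.
Union: FOLLOW(Term) = { #, *, +, /, ;, ] }.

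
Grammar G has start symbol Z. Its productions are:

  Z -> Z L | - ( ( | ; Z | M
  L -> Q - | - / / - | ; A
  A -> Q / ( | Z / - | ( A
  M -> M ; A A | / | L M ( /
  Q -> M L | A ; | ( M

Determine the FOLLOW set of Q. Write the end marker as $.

{ -, / }

In L -> Q -: add FIRST(-) = { - }.
In A -> Q / (: add FIRST(/ () = { / }.
Union: FOLLOW(Q) = { -, / }.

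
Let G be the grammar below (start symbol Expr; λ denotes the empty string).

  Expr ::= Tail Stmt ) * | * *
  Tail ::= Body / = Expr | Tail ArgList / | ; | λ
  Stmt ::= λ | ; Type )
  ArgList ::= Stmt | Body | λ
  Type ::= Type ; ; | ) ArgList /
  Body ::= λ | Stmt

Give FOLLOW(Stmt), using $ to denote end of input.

In Expr ::= Tail Stmt ) *: add FIRST() *) = { ) }.
In ArgList ::= Stmt: Stmt is at the end, add FOLLOW(ArgList) = { / }.
In Body ::= Stmt: Stmt is at the end, add FOLLOW(Body) = { / }.
Union: FOLLOW(Stmt) = { ), / }.

{ ), / }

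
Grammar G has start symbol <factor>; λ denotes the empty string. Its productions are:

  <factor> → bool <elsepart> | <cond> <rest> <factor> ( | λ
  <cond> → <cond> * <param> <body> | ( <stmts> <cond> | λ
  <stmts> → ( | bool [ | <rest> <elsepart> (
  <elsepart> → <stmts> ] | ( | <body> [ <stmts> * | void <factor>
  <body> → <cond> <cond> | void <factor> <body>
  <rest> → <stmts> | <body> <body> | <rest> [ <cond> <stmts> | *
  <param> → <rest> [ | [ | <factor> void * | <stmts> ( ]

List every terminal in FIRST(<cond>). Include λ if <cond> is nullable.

{ (, *, λ }

From <cond> → <cond> * <param> <body>: <cond> nullable, take FIRST(<cond>) ∪ {*} = { (, * }.
<cond> → ( <stmts> <cond> contributes {(}.
<cond> → λ contributes λ.
Union: FIRST(<cond>) = { (, *, λ }.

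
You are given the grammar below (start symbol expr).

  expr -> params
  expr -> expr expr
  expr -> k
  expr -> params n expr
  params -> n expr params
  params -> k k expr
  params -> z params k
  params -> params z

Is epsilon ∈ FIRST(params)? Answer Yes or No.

No nonterminal in this grammar is nullable.
No production of params has an RHS whose symbols are all nullable, so params is not nullable.

No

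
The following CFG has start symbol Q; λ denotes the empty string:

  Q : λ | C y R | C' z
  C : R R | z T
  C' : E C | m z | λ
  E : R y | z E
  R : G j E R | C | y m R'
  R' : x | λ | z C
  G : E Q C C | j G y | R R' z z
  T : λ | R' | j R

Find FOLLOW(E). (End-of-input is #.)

In C' : E C: add FIRST(C) = { j, y, z }.
In E : z E: E is at the end, add FOLLOW(E) = { j, m, y, z }.
In R : G j E R: add FIRST(R) = { j, y, z }.
In G : E Q C C: add FIRST(Q C C) = { j, m, y, z }.
Union: FOLLOW(E) = { j, m, y, z }.

{ j, m, y, z }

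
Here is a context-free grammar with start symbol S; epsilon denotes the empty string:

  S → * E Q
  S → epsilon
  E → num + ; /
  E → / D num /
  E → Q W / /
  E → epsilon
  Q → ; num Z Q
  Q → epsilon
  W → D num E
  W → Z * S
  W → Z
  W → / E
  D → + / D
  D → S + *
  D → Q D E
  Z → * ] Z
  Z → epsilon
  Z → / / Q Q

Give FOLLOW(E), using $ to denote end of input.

In S → * E Q: add FIRST(Q)\{epsilon} = { ; }.
  Since Q is nullable, also add FOLLOW(S) = { $, +, / }.
In W → D num E: E is at the end, add FOLLOW(W) = { / }.
In W → / E: E is at the end, add FOLLOW(W) = { / }.
In D → Q D E: E is at the end, add FOLLOW(D) = { *, +, /, ;, num }.
Union: FOLLOW(E) = { $, *, +, /, ;, num }.

{ $, *, +, /, ;, num }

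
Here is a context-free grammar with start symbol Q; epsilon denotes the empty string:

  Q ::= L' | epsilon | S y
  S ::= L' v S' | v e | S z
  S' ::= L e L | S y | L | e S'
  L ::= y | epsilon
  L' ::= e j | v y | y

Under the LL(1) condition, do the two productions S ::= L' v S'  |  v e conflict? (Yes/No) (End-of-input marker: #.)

Yes

FIRST(L' v S') = { e, v, y } and FIRST(v e) = { v }.
Both contain v, so the two alternatives are not disjoint — LL(1) conflict.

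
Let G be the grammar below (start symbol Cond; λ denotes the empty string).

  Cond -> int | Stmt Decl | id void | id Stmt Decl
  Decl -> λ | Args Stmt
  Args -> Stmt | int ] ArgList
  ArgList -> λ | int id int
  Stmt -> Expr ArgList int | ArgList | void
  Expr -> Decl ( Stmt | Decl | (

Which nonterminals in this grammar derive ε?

Directly nullable (have an λ-production): Decl, ArgList.
Expr -> Decl with every symbol nullable, so Expr is nullable.
Args -> Stmt with every symbol nullable, so Args is nullable.
Cond -> Stmt Decl with every symbol nullable, so Cond is nullable.
Stmt -> ArgList with every symbol nullable, so Stmt is nullable.

{ ArgList, Args, Cond, Decl, Expr, Stmt }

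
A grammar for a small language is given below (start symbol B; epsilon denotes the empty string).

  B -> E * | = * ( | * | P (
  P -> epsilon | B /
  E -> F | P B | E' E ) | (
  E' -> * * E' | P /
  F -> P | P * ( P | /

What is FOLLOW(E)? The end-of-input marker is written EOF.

In B -> E *: add FIRST(*) = { * }.
In E -> E' E ): add FIRST()) = { ) }.
Union: FOLLOW(E) = { ), * }.

{ ), * }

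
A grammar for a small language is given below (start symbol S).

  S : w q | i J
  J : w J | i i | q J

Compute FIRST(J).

J : w J contributes {w}.
J : i i contributes {i}.
J : q J contributes {q}.
Union: FIRST(J) = { i, q, w }.

{ i, q, w }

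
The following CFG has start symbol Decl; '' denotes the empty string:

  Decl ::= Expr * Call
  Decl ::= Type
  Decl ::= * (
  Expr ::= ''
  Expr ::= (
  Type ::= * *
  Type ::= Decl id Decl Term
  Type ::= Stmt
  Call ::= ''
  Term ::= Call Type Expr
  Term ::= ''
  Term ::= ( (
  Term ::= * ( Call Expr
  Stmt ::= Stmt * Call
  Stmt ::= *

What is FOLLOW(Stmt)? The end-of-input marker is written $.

{ $, (, *, id }

In Type ::= Stmt: Stmt is at the end, add FOLLOW(Type) = { $, (, *, id }.
In Stmt ::= Stmt * Call: add FIRST(* Call) = { * }.
Union: FOLLOW(Stmt) = { $, (, *, id }.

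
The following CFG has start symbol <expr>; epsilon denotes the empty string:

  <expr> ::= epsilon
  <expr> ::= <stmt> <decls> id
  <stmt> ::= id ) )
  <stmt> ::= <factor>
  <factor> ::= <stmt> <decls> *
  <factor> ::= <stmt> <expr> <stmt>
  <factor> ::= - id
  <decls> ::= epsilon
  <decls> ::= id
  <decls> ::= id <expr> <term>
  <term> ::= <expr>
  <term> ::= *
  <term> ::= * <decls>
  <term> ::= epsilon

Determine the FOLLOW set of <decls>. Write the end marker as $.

{ *, id }

In <expr> ::= <stmt> <decls> id: add FIRST(id) = { id }.
In <factor> ::= <stmt> <decls> *: add FIRST(*) = { * }.
In <term> ::= * <decls>: <decls> is at the end, add FOLLOW(<term>) = { *, id }.
Union: FOLLOW(<decls>) = { *, id }.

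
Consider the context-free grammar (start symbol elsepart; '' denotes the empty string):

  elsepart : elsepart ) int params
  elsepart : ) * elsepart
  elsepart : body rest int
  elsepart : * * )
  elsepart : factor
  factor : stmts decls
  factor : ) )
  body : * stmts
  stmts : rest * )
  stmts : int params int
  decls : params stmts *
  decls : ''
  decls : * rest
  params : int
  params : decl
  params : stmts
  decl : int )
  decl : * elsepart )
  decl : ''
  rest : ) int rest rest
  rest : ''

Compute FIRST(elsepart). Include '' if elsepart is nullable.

From elsepart : elsepart ) int params: add FIRST(elsepart) = { ), *, int }.
elsepart : ) * elsepart contributes {)}.
From elsepart : body rest int: add FIRST(body) = { * }.
elsepart : * * ) contributes {*}.
From elsepart : factor: add FIRST(factor) = { ), *, int }.
Union: FIRST(elsepart) = { ), *, int }.

{ ), *, int }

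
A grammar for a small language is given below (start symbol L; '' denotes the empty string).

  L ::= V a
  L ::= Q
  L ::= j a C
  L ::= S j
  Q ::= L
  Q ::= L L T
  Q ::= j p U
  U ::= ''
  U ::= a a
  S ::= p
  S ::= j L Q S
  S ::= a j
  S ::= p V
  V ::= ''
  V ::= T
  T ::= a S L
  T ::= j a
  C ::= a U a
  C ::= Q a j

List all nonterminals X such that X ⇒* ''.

Directly nullable (have an ''-production): U, V.
No other nonterminal has a production whose RHS symbols are all nullable.

{ U, V }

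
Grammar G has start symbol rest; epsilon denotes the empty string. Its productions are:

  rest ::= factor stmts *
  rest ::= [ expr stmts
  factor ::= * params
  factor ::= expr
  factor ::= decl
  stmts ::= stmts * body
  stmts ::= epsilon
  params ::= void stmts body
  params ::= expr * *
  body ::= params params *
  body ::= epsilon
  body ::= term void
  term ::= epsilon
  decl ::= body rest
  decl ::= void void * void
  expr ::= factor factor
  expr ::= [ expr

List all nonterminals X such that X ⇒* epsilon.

{ body, stmts, term }

Directly nullable (have an epsilon-production): stmts, body, term.
No other nonterminal has a production whose RHS symbols are all nullable.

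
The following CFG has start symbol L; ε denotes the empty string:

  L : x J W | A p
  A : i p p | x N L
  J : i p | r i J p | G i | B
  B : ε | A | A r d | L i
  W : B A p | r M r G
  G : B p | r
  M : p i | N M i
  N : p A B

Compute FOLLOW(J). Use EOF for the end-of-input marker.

{ i, p, r, x }

In L : x J W: add FIRST(W) = { i, r, x }.
In J : r i J p: add FIRST(p) = { p }.
Union: FOLLOW(J) = { i, p, r, x }.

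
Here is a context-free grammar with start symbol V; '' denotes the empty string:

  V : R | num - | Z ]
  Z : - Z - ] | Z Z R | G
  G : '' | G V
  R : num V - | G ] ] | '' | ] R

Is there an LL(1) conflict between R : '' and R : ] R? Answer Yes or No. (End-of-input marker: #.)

FIRST('') = { '' } and FIRST(] R) = { ] }.
The first alternative is nullable and FOLLOW(R) = { #, -, ], num } shares ] with FIRST of the second — conflict.

Yes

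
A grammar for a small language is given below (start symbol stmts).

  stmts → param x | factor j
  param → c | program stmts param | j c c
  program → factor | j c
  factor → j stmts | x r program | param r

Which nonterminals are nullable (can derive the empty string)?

No nonterminal has an empty production or an RHS whose symbols are all nullable.

{ } (none)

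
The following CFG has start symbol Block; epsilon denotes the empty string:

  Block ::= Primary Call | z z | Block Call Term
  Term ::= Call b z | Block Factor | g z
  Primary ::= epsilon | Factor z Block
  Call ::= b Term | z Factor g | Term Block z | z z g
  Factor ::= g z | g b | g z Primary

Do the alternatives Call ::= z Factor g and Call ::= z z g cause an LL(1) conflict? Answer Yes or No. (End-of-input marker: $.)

Yes

FIRST(z Factor g) = { z } and FIRST(z z g) = { z }.
Both contain z, so the two alternatives are not disjoint — LL(1) conflict.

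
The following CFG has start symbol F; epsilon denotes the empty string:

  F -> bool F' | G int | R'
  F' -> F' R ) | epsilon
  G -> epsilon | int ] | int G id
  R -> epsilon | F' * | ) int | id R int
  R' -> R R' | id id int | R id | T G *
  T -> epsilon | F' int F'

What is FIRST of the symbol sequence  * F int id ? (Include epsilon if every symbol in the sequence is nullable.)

* is a terminal; add {*} and stop.

{ * }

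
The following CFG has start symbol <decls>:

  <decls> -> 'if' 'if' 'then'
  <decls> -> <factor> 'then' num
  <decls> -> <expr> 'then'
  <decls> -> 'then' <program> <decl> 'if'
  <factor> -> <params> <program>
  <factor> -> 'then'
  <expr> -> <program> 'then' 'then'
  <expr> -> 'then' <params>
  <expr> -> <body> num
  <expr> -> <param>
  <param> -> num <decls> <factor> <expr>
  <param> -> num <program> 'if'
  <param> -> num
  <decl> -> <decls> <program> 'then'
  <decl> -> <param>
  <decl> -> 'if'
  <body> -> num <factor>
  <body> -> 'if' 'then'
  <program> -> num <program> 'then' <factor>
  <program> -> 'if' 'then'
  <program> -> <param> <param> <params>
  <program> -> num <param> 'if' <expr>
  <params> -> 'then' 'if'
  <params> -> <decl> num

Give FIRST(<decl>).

{ 'if', 'then', num }

From <decl> -> <decls> <program> 'then': add FIRST(<decls>) = { 'if', 'then', num }.
From <decl> -> <param>: add FIRST(<param>) = { num }.
<decl> -> 'if' contributes {'if'}.
Union: FIRST(<decl>) = { 'if', 'then', num }.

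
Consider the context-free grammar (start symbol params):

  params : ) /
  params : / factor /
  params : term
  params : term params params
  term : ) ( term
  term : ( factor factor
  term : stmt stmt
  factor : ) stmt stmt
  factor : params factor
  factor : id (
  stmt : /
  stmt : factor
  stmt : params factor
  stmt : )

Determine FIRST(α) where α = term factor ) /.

{ (, ), /, id }

Add FIRST(term) = { (, ), /, id }; term is not nullable, stop.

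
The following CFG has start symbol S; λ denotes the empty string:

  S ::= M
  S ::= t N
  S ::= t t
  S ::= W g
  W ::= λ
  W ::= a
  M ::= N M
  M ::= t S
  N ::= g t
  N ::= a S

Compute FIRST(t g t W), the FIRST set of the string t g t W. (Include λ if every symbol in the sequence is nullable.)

t is a terminal; add {t} and stop.

{ t }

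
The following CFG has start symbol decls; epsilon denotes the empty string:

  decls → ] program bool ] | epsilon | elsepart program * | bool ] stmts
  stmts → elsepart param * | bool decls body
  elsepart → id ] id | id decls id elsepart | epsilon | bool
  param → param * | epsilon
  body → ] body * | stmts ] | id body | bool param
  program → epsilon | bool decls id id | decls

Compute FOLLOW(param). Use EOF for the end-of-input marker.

In stmts → elsepart param *: add FIRST(*) = { * }.
In param → param *: add FIRST(*) = { * }.
In body → bool param: param is at the end, add FOLLOW(body) = { EOF, *, ], bool, id }.
Union: FOLLOW(param) = { EOF, *, ], bool, id }.

{ EOF, *, ], bool, id }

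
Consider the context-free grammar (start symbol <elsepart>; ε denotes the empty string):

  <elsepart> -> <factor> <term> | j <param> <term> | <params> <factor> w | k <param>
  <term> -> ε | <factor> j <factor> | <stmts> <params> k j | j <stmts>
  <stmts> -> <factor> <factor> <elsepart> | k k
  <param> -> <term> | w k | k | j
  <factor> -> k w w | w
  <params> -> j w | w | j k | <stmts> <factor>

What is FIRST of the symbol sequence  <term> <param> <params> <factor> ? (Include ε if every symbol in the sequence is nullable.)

Add FIRST(<term>)\{ε} = { j, k, w }; <term> is nullable, continue.
Add FIRST(<param>)\{ε} = { j, k, w }; <param> is nullable, continue.
Add FIRST(<params>) = { j, k, w }; <params> is not nullable, stop.

{ j, k, w }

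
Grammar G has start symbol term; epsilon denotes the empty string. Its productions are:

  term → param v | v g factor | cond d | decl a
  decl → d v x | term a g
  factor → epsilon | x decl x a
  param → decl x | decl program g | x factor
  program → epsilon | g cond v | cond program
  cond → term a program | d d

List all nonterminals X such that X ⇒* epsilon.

{ factor, program }

Directly nullable (have an epsilon-production): factor, program.
No other nonterminal has a production whose RHS symbols are all nullable.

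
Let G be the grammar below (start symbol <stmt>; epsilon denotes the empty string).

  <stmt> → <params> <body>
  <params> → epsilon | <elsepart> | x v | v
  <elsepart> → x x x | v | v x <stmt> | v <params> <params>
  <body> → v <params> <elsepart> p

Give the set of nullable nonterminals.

{ <params> }

Directly nullable (have an epsilon-production): <params>.
No other nonterminal has a production whose RHS symbols are all nullable.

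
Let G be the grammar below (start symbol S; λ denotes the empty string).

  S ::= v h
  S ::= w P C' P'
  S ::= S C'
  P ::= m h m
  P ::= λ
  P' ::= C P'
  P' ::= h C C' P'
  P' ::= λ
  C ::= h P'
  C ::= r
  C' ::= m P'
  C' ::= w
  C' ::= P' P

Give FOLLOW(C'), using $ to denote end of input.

In S ::= w P C' P': add FIRST(P')\{λ} = { h, r }.
  Since P' is nullable, also add FOLLOW(S) = { $, h, m, r, w }.
In S ::= S C': C' is at the end, add FOLLOW(S) = { $, h, m, r, w }.
In P' ::= h C C' P': add FIRST(P')\{λ} = { h, r }.
  Since P' is nullable, also add FOLLOW(P') = { $, h, m, r, w }.
Union: FOLLOW(C') = { $, h, m, r, w }.

{ $, h, m, r, w }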